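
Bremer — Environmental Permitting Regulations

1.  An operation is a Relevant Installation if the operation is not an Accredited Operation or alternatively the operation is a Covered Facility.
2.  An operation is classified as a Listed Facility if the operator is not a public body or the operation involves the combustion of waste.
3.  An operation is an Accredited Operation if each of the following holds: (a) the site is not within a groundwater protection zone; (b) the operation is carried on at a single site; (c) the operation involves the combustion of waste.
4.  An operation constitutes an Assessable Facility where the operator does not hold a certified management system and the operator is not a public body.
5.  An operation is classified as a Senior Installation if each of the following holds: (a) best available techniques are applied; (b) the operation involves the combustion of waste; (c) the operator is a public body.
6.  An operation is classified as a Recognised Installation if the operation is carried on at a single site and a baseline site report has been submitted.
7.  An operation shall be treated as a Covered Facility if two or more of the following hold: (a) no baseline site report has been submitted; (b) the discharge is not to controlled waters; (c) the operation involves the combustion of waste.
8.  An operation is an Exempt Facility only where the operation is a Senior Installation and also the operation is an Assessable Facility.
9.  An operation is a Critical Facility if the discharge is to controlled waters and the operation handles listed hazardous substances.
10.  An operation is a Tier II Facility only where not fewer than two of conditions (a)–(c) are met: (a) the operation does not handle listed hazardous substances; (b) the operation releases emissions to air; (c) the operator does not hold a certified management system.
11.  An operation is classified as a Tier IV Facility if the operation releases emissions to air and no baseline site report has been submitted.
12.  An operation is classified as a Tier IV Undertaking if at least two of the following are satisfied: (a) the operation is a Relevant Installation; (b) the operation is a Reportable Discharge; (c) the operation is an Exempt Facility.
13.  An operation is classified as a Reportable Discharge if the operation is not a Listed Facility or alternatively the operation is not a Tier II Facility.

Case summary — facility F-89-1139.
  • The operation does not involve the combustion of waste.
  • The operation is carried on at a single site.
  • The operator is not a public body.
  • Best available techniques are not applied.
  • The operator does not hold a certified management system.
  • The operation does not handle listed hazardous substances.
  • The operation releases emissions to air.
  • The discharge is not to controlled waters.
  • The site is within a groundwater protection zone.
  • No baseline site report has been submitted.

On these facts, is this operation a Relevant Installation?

Yes

Under paragraph 3: the site is not within a groundwater protection zone? no; and the operation is carried on at a single site? yes; and the operation involves the combustion of waste? no. So the operation is not an Accredited Operation.
Under paragraph 7: no baseline site report has been submitted? yes; the discharge is not to controlled waters? yes; the operation involves the combustion of waste? no — 2 of 3 hold (need ≥2) → satisfied.
Under paragraph 1: not an Accredited Operation (paragraph 3)? yes; or Covered Facility (paragraph 7)? yes. So the operation is a Relevant Installation.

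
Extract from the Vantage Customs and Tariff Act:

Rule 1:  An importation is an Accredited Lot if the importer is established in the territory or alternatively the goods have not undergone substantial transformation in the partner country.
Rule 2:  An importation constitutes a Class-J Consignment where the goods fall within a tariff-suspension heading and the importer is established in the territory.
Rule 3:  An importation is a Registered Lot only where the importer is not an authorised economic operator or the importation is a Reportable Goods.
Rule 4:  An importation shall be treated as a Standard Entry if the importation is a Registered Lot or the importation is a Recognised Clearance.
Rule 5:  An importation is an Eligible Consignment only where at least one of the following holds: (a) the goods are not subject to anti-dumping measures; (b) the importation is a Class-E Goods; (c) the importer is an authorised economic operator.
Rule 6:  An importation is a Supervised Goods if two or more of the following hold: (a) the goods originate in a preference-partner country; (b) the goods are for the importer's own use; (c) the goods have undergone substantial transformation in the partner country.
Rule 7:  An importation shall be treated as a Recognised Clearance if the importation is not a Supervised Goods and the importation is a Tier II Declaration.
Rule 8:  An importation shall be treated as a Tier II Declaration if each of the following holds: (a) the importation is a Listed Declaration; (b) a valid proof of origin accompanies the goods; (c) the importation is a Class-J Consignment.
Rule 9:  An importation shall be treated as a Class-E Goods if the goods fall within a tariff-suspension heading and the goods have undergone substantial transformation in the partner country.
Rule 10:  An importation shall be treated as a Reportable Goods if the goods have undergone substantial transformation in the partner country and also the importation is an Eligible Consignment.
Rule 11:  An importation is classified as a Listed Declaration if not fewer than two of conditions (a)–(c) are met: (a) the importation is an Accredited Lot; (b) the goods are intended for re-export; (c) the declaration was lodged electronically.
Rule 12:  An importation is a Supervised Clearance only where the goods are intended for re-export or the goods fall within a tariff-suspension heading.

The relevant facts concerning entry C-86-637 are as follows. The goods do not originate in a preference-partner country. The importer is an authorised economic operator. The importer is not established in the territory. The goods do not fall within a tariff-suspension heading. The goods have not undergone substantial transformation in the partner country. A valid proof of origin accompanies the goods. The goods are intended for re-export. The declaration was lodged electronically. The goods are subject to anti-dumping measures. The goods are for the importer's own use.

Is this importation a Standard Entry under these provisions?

No

rule 9 — Class-E Goods: [the goods fall within a tariff-suspension heading? no] AND [the goods have undergone substantial transformation in the partner country? no] → not satisfied.
rule 5 — Eligible Consignment: [the goods are not subject to anti-dumping measures? no] OR [Class-E Goods (rule 9)? no] OR [the importer is an authorised economic operator? yes] → satisfied.
rule 10 — Reportable Goods: [the goods have undergone substantial transformation in the partner country? no] AND [Eligible Consignment (rule 5)? yes] → not satisfied.
rule 3 — Registered Lot: [the importer is not an authorised economic operator? no] OR [Reportable Goods (rule 10)? no] → not satisfied.
rule 6 — Supervised Goods: the goods originate in a preference-partner country? no; the goods are for the importer's own use? yes; the goods have undergone substantial transformation in the partner country? no — 1 of 3 hold (need ≥2) → not satisfied.
rule 1 — Accredited Lot: [the importer is established in the territory? no] OR [the goods have not undergone substantial transformation in the partner country? yes] → satisfied.
rule 11 — Listed Declaration: Accredited Lot (rule 1)? yes; the goods are intended for re-export? yes; the declaration was lodged electronically? yes — 3 of 3 hold (need ≥2) → satisfied.
rule 2 — Class-J Consignment: [the goods fall within a tariff-suspension heading? no] AND [the importer is established in the territory? no] → not satisfied.
rule 8 — Tier II Declaration: [Listed Declaration (rule 11)? yes] AND [a valid proof of origin accompanies the goods? yes] AND [Class-J Consignment (rule 2)? no] → not satisfied.
rule 7 — Recognised Clearance: [not a Supervised Goods (rule 6)? yes] AND [Tier II Declaration (rule 8)? no] → not satisfied.
rule 4 — Standard Entry: [Registered Lot (rule 3)? no] OR [Recognised Clearance (rule 7)? no] → not satisfied.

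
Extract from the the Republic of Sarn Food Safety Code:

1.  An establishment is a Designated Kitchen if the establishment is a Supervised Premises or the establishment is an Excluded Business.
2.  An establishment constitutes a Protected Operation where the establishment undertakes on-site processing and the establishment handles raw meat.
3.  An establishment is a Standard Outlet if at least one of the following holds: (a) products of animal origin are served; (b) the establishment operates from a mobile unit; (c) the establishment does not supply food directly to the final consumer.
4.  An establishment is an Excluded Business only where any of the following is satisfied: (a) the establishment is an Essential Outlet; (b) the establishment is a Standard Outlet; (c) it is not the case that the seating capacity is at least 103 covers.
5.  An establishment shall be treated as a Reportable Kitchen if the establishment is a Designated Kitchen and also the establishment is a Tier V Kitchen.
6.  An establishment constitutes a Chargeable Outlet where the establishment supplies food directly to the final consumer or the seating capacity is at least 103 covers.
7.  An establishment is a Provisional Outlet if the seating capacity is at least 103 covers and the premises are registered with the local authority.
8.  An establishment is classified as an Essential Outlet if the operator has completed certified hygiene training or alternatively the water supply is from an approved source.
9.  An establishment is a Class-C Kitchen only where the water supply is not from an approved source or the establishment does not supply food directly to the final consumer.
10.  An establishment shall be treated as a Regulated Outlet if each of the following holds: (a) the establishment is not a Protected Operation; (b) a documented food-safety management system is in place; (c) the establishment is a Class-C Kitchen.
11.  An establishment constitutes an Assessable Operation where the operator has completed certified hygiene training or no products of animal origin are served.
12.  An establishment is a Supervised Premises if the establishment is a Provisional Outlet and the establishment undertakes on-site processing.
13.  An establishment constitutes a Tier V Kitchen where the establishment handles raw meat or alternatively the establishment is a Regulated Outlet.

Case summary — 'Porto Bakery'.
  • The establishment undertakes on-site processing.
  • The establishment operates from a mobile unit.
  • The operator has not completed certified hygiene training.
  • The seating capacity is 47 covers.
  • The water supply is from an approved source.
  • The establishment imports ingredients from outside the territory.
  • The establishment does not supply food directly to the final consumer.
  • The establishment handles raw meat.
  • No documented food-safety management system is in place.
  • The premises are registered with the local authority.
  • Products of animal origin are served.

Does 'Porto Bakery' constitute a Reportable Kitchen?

Yes

Under paragraph 7: seating capacity: 47 covers ≥ 103 covers? no; and the premises are registered with the local authority? yes. So the establishment is not a Provisional Outlet.
Under paragraph 12: Provisional Outlet (paragraph 7)? no; and the establishment undertakes on-site processing? yes. So the establishment is not a Supervised Premises.
Under paragraph 8: the operator has completed certified hygiene training? no; or the water supply is from an approved source? yes. So the establishment is an Essential Outlet.
Under paragraph 3: products of animal origin are served? yes; or the establishment operates from a mobile unit? yes; or the establishment does not supply food directly to the final consumer? yes. So the establishment is a Standard Outlet.
Under paragraph 4: Essential Outlet (paragraph 8)? yes; or Standard Outlet (paragraph 3)? yes; or seating capacity: 47 covers ≥ 103 covers? no, so negated condition yes. So the establishment is an Excluded Business.
Under paragraph 1: Supervised Premises (paragraph 12)? no; or Excluded Business (paragraph 4)? yes. So the establishment is a Designated Kitchen.
Under paragraph 2: the establishment undertakes on-site processing? yes; and the establishment handles raw meat? yes. So the establishment is a Protected Operation.
Under paragraph 9: the water supply is not from an approved source? no; or the establishment does not supply food directly to the final consumer? yes. So the establishment is a Class-C Kitchen.
Under paragraph 10: not a Protected Operation (paragraph 2)? no; and a documented food-safety management system is in place? no; and Class-C Kitchen (paragraph 9)? yes. So the establishment is not a Regulated Outlet.
Under paragraph 13: the establishment handles raw meat? yes; or Regulated Outlet (paragraph 10)? no. So the establishment is a Tier V Kitchen.
Under paragraph 5: Designated Kitchen (paragraph 1)? yes; and Tier V Kitchen (paragraph 13)? yes. So the establishment is a Reportable Kitchen.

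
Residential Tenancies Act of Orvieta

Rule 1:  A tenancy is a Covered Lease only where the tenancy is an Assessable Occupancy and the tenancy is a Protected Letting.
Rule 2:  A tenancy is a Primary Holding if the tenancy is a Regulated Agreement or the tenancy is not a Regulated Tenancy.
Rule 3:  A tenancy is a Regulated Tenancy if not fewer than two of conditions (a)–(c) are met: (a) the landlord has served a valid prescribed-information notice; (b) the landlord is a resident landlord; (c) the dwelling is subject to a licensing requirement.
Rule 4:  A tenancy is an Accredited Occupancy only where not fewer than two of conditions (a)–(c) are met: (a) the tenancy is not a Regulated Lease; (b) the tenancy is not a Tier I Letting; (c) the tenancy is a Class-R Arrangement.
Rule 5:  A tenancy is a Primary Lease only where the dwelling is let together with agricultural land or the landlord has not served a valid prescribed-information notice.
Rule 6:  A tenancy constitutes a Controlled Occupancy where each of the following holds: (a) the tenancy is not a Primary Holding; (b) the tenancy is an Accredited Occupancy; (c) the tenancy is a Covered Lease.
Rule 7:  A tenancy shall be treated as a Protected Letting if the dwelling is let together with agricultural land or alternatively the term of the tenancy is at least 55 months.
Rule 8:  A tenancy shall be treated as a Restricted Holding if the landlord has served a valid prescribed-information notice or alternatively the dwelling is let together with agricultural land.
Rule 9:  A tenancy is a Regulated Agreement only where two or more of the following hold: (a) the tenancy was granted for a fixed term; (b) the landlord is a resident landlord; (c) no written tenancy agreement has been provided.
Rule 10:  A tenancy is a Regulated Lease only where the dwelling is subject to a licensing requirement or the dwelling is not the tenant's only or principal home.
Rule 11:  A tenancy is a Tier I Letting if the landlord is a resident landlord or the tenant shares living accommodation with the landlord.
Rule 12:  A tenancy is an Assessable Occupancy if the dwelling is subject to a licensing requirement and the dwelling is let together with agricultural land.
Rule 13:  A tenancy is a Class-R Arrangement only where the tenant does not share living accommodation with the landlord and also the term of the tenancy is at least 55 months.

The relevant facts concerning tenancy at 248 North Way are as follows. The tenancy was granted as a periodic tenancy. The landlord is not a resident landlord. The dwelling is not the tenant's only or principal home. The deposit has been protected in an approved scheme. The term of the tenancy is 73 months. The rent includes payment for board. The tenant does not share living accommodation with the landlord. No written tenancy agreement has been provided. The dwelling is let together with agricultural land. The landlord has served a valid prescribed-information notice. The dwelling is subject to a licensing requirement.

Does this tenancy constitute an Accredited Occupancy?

rule 10 — Regulated Lease: [the dwelling is subject to a licensing requirement? yes] OR [the dwelling is not the tenant's only or principal home? yes] → satisfied.
rule 11 — Tier I Letting: [the landlord is a resident landlord? no] OR [the tenant shares living accommodation with the landlord? no] → not satisfied.
rule 13 — Class-R Arrangement: [the tenant does not share living accommodation with the landlord? yes] AND [term of the tenancy: 73 months ≥ 55 months? yes] → satisfied.
rule 4 — Accredited Occupancy: not a Regulated Lease (rule 10)? no; not a Tier I Letting (rule 11)? yes; Class-R Arrangement (rule 13)? yes — 2 of 3 hold (need ≥2) → satisfied.

Yes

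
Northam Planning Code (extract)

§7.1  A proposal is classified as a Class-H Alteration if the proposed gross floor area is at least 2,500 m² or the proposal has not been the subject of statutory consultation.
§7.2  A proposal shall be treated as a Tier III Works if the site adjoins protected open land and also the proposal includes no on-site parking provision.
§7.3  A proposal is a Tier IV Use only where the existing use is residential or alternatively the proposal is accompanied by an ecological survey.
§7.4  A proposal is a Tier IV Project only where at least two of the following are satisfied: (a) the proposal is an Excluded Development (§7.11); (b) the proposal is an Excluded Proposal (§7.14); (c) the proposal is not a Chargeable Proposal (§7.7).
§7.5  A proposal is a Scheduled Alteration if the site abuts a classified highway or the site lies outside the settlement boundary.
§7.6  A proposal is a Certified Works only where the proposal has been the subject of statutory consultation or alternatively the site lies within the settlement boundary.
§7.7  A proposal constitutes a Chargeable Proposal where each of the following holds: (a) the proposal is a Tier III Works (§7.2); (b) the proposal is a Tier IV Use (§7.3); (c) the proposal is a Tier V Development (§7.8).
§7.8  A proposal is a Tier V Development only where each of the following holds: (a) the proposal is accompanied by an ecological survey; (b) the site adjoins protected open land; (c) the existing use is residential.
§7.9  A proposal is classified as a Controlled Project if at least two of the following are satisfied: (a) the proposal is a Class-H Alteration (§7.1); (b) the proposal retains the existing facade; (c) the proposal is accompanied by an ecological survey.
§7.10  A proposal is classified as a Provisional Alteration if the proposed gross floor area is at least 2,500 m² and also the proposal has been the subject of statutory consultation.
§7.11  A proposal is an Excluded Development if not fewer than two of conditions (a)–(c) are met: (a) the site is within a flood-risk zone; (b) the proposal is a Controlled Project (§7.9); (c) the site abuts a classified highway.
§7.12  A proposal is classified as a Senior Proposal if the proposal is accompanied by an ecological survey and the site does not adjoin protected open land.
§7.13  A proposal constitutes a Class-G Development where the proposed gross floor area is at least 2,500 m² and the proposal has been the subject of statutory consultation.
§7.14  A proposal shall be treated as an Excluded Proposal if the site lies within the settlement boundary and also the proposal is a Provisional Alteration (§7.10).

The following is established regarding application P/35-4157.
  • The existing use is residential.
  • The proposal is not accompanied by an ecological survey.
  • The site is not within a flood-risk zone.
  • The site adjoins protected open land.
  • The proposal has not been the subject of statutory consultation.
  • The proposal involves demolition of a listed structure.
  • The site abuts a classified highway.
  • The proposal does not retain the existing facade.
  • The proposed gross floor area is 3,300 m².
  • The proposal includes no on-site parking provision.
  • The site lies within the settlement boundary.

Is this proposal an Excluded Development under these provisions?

§7.1 — Class-H Alteration: [proposed gross floor area: 3,300 m² ≥ 2,500 m²? yes] OR [the proposal has not been the subject of statutory consultation? yes] → satisfied.
§7.9 — Controlled Project: Class-H Alteration (§7.1)? yes; the proposal retains the existing facade? no; the proposal is accompanied by an ecological survey? no — 1 of 3 hold (need ≥2) → not satisfied.
§7.11 — Excluded Development: the site is within a flood-risk zone? no; Controlled Project (§7.9)? no; the site abuts a classified highway? yes — 1 of 3 hold (need ≥2) → not satisfied.

No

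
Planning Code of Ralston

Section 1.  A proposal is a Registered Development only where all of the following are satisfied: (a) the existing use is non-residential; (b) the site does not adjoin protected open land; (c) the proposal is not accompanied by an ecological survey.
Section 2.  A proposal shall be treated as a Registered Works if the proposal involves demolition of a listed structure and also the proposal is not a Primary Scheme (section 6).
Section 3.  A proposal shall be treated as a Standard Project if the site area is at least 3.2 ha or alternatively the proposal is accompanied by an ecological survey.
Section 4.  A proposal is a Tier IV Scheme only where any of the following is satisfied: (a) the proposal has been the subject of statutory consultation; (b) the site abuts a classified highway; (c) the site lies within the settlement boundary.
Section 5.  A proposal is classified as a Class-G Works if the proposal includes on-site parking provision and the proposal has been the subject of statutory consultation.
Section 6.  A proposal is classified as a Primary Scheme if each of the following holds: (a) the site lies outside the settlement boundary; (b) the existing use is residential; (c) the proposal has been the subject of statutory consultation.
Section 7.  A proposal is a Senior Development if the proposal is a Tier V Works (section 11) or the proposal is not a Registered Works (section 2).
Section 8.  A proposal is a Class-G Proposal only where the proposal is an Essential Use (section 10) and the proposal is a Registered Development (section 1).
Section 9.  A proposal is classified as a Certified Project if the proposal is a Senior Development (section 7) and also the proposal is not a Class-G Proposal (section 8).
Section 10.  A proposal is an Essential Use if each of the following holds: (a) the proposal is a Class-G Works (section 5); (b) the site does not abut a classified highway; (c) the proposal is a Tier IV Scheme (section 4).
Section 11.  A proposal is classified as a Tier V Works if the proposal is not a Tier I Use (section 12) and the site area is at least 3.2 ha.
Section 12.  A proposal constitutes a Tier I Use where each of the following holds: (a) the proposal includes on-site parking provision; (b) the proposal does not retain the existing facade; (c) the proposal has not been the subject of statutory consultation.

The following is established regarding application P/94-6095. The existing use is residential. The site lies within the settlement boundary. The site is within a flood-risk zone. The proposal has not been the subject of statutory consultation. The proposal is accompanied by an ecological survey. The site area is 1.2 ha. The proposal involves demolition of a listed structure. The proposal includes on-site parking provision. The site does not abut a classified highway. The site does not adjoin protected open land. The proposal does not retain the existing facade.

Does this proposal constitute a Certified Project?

No

Under section 12: the proposal includes on-site parking provision? yes; and the proposal does not retain the existing facade? yes; and the proposal has not been the subject of statutory consultation? yes. So the proposal is a Tier I Use.
Under section 11: not a Tier I Use (section 12)? no; and site area: 1.2 ha ≥ 3.2 ha? no. So the proposal is not a Tier V Works.
Under section 6: the site lies outside the settlement boundary? no; and the existing use is residential? yes; and the proposal has been the subject of statutory consultation? no. So the proposal is not a Primary Scheme.
Under section 2: the proposal involves demolition of a listed structure? yes; and not a Primary Scheme (section 6)? yes. So the proposal is a Registered Works.
Under section 7: Tier V Works (section 11)? no; or not a Registered Works (section 2)? no. So the proposal is not a Senior Development.
Under section 5: the proposal includes on-site parking provision? yes; and the proposal has been the subject of statutory consultation? no. So the proposal is not a Class-G Works.
Under section 4: the proposal has been the subject of statutory consultation? no; or the site abuts a classified highway? no; or the site lies within the settlement boundary? yes. So the proposal is a Tier IV Scheme.
Under section 10: Class-G Works (section 5)? no; and the site does not abut a classified highway? yes; and Tier IV Scheme (section 4)? yes. So the proposal is not an Essential Use.
Under section 1: the existing use is non-residential? no; and the site does not adjoin protected open land? yes; and the proposal is not accompanied by an ecological survey? no. So the proposal is not a Registered Development.
Under section 8: Essential Use (section 10)? no; and Registered Development (section 1)? no. So the proposal is not a Class-G Proposal.
Under section 9: Senior Development (section 7)? no; and not a Class-G Proposal (section 8)? yes. So the proposal is not a Certified Project.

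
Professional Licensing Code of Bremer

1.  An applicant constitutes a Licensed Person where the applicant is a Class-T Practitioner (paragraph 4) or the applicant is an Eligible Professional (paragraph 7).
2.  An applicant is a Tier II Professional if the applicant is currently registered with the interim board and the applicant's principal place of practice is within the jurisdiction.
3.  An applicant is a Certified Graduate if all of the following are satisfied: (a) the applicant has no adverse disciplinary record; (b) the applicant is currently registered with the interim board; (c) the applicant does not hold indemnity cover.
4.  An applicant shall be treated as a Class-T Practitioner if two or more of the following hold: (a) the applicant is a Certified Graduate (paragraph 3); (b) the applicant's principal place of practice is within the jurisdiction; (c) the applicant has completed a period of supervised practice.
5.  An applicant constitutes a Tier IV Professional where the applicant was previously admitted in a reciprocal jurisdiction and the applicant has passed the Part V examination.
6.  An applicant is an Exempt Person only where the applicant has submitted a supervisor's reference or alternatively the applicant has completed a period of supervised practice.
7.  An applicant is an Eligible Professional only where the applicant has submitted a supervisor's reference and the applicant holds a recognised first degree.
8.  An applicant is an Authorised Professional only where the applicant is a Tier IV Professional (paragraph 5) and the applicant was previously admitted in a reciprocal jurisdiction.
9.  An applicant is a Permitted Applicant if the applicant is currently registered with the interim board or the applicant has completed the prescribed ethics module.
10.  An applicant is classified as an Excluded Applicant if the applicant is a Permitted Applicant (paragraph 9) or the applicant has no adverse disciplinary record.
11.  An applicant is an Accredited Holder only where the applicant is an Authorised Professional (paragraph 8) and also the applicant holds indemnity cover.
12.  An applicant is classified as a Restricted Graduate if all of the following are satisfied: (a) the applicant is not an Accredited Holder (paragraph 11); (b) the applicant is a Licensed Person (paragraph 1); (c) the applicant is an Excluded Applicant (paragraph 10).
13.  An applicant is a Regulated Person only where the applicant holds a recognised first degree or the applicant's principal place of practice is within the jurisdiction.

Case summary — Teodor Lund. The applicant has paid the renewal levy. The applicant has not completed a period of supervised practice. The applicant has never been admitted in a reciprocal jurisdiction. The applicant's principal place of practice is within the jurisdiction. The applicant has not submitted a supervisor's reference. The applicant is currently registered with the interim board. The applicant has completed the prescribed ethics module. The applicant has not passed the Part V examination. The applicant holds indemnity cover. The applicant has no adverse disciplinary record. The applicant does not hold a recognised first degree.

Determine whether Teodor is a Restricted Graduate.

No

paragraph 5 — Tier IV Professional: [the applicant was previously admitted in a reciprocal jurisdiction? no] AND [the applicant has passed the Part V examination? no] → not satisfied.
paragraph 8 — Authorised Professional: [Tier IV Professional (paragraph 5)? no] AND [the applicant was previously admitted in a reciprocal jurisdiction? no] → not satisfied.
paragraph 11 — Accredited Holder: [Authorised Professional (paragraph 8)? no] AND [the applicant holds indemnity cover? yes] → not satisfied.
paragraph 3 — Certified Graduate: [the applicant has no adverse disciplinary record? yes] AND [the applicant is currently registered with the interim board? yes] AND [the applicant does not hold indemnity cover? no] → not satisfied.
paragraph 4 — Class-T Practitioner: Certified Graduate (paragraph 3)? no; the applicant's principal place of practice is within the jurisdiction? yes; the applicant has completed a period of supervised practice? no — 1 of 3 hold (need ≥2) → not satisfied.
paragraph 7 — Eligible Professional: [the applicant has submitted a supervisor's reference? no] AND [the applicant holds a recognised first degree? no] → not satisfied.
paragraph 1 — Licensed Person: [Class-T Practitioner (paragraph 4)? no] OR [Eligible Professional (paragraph 7)? no] → not satisfied.
paragraph 9 — Permitted Applicant: [the applicant is currently registered with the interim board? yes] OR [the applicant has completed the prescribed ethics module? yes] → satisfied.
paragraph 10 — Excluded Applicant: [Permitted Applicant (paragraph 9)? yes] OR [the applicant has no adverse disciplinary record? yes] → satisfied.
paragraph 12 — Restricted Graduate: [not an Accredited Holder (paragraph 11)? yes] AND [Licensed Person (paragraph 1)? no] AND [Excluded Applicant (paragraph 10)? yes] → not satisfied.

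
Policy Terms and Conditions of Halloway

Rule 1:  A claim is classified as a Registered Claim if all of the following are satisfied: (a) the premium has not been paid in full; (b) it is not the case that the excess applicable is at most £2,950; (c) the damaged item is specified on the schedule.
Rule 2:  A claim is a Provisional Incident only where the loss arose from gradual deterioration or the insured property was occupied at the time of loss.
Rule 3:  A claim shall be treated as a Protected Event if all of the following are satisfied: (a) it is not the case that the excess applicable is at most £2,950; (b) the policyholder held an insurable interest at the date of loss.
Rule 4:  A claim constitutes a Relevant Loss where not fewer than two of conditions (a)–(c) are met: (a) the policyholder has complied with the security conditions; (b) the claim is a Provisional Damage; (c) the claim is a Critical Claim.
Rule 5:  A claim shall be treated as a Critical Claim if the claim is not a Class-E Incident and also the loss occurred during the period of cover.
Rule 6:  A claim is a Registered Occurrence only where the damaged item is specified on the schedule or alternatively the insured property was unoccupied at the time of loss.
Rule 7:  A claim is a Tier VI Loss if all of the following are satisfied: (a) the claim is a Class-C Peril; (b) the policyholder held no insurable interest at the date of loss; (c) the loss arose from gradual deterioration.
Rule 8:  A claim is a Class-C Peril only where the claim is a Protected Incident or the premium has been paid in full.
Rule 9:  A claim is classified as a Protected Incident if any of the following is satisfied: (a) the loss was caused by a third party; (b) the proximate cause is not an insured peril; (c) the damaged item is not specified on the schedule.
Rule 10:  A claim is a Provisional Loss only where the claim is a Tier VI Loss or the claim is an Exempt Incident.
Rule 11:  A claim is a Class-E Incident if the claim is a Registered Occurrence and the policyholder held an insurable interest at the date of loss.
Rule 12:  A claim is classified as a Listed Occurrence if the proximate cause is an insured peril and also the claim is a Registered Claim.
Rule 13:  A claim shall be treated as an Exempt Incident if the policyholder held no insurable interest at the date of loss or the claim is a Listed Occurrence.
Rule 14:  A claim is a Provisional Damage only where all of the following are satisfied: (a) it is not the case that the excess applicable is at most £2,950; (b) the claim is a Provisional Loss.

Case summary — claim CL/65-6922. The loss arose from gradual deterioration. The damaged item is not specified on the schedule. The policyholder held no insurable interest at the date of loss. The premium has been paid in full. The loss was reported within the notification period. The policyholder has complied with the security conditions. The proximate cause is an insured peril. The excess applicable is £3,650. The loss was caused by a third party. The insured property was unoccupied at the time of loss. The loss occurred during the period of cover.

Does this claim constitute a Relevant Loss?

rule 9 — Protected Incident: [the loss was caused by a third party? yes] OR [the proximate cause is not an insured peril? no] OR [the damaged item is not specified on the schedule? yes] → satisfied.
rule 8 — Class-C Peril: [Protected Incident (rule 9)? yes] OR [the premium has been paid in full? yes] → satisfied.
rule 7 — Tier VI Loss: [Class-C Peril (rule 8)? yes] AND [the policyholder held no insurable interest at the date of loss? yes] AND [the loss arose from gradual deterioration? yes] → satisfied.
rule 1 — Registered Claim: [the premium has not been paid in full? no] AND [excess applicable: £3,650 ≤ £2,950? no, so negated condition yes] AND [the damaged item is specified on the schedule? no] → not satisfied.
rule 12 — Listed Occurrence: [the proximate cause is an insured peril? yes] AND [Registered Claim (rule 1)? no] → not satisfied.
rule 13 — Exempt Incident: [the policyholder held no insurable interest at the date of loss? yes] OR [Listed Occurrence (rule 12)? no] → satisfied.
rule 10 — Provisional Loss: [Tier VI Loss (rule 7)? yes] OR [Exempt Incident (rule 13)? yes] → satisfied.
rule 14 — Provisional Damage: [excess applicable: £3,650 ≤ £2,950? no, so negated condition yes] AND [Provisional Loss (rule 10)? yes] → satisfied.
rule 6 — Registered Occurrence: [the damaged item is specified on the schedule? no] OR [the insured property was unoccupied at the time of loss? yes] → satisfied.
rule 11 — Class-E Incident: [Registered Occurrence (rule 6)? yes] AND [the policyholder held an insurable interest at the date of loss? no] → not satisfied.
rule 5 — Critical Claim: [not a Class-E Incident (rule 11)? yes] AND [the loss occurred during the period of cover? yes] → satisfied.
rule 4 — Relevant Loss: the policyholder has complied with the security conditions? yes; Provisional Damage (rule 14)? yes; Critical Claim (rule 5)? yes — 3 of 3 hold (need ≥2) → satisfied.

Yes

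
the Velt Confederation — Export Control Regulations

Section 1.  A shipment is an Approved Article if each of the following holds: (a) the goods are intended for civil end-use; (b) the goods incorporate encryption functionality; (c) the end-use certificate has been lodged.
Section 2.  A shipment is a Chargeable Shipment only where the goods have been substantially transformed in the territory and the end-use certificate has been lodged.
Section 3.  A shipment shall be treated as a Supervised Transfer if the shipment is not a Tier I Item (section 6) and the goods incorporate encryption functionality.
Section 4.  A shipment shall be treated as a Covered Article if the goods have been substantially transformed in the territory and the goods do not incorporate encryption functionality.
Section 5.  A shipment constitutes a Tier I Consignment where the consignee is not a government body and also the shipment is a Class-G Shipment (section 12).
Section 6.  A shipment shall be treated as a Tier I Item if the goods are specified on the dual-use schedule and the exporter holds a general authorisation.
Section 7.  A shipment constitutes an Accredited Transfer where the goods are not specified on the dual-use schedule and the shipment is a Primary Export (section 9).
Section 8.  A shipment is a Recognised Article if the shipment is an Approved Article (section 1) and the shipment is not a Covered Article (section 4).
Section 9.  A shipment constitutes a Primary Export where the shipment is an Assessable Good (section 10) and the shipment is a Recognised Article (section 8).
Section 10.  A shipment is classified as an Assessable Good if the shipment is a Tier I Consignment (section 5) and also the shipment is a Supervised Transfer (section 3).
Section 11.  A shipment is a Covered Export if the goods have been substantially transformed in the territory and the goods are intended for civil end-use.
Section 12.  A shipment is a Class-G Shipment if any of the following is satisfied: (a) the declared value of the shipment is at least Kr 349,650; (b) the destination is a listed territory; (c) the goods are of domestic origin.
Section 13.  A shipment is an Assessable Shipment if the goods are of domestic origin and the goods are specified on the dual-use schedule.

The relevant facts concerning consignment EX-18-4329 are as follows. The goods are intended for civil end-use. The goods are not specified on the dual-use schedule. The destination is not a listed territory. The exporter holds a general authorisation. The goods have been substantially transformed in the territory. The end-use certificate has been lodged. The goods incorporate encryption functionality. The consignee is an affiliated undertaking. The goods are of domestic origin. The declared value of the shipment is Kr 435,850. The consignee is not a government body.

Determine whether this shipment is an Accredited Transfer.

Yes

section 12 — Class-G Shipment: [declared value of the shipment: Kr 435,850 ≥ Kr 349,650? yes] OR [the destination is a listed territory? no] OR [the goods are of domestic origin? yes] → satisfied.
section 5 — Tier I Consignment: [the consignee is not a government body? yes] AND [Class-G Shipment (section 12)? yes] → satisfied.
section 6 — Tier I Item: [the goods are specified on the dual-use schedule? no] AND [the exporter holds a general authorisation? yes] → not satisfied.
section 3 — Supervised Transfer: [not a Tier I Item (section 6)? yes] AND [the goods incorporate encryption functionality? yes] → satisfied.
section 10 — Assessable Good: [Tier I Consignment (section 5)? yes] AND [Supervised Transfer (section 3)? yes] → satisfied.
section 1 — Approved Article: [the goods are intended for civil end-use? yes] AND [the goods incorporate encryption functionality? yes] AND [the end-use certificate has been lodged? yes] → satisfied.
section 4 — Covered Article: [the goods have been substantially transformed in the territory? yes] AND [the goods do not incorporate encryption functionality? no] → not satisfied.
section 8 — Recognised Article: [Approved Article (section 1)? yes] AND [not a Covered Article (section 4)? yes] → satisfied.
section 9 — Primary Export: [Assessable Good (section 10)? yes] AND [Recognised Article (section 8)? yes] → satisfied.
section 7 — Accredited Transfer: [the goods are not specified on the dual-use schedule? yes] AND [Primary Export (section 9)? yes] → satisfied.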